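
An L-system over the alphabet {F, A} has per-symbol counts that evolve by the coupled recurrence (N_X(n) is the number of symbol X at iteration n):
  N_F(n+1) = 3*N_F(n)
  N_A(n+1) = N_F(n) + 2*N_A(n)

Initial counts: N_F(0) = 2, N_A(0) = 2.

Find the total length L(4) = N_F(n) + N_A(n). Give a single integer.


Answer: 324

Derivation:
Step 0: N_F=2, N_A=2, L=4
Step 1: N_F=6, N_A=6, L=12
Step 2: N_F=18, N_A=18, L=36
Step 3: N_F=54, N_A=54, L=108
Step 4: N_F=162, N_A=162, L=324


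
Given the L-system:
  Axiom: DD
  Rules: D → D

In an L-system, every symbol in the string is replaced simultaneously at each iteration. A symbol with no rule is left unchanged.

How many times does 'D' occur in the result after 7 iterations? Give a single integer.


Answer: 2

Derivation:
Step 0: DD  (2 'D')
Step 1: DD  (2 'D')
Step 2: DD  (2 'D')
Step 3: DD  (2 'D')
Step 4: DD  (2 'D')
Step 5: DD  (2 'D')
Step 6: DD  (2 'D')
Step 7: DD  (2 'D')


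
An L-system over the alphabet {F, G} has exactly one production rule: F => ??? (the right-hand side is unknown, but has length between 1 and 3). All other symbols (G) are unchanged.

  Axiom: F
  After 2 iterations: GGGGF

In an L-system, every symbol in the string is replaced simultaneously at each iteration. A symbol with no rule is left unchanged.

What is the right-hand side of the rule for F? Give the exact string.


Answer: GGF

Derivation:
Trying F => GGF:
  Step 0: F
  Step 1: GGF
  Step 2: GGGGF
Matches the given result.


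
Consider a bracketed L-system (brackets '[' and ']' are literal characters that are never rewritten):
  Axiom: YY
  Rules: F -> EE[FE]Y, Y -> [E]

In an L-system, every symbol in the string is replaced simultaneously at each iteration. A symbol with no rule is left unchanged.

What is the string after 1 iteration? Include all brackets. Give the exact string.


Step 0: YY
Step 1: [E][E]

Answer: [E][E]


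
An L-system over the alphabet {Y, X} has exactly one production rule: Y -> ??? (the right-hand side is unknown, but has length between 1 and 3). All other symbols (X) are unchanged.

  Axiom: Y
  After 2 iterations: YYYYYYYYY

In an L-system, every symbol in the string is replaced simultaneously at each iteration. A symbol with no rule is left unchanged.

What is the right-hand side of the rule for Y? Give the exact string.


Answer: YYY

Derivation:
Trying Y -> YYY:
  Step 0: Y
  Step 1: YYY
  Step 2: YYYYYYYYY
Matches the given result.


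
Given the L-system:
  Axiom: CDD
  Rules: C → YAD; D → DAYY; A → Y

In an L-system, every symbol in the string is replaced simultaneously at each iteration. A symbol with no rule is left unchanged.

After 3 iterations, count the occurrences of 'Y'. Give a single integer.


Answer: 23

Derivation:
Step 0: CDD  (0 'Y')
Step 1: YADDAYYDAYY  (5 'Y')
Step 2: YYDAYYDAYYYYYDAYYYYY  (14 'Y')
Step 3: YYDAYYYYYDAYYYYYYYYDAYYYYYYYY  (23 'Y')


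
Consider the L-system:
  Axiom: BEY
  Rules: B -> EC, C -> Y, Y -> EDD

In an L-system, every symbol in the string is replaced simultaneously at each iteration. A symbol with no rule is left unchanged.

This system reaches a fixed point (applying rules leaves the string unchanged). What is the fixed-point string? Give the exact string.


Answer: EEDDEEDD

Derivation:
Step 0: BEY
Step 1: ECEEDD
Step 2: EYEEDD
Step 3: EEDDEEDD
Step 4: EEDDEEDD  (unchanged — fixed point at step 3)


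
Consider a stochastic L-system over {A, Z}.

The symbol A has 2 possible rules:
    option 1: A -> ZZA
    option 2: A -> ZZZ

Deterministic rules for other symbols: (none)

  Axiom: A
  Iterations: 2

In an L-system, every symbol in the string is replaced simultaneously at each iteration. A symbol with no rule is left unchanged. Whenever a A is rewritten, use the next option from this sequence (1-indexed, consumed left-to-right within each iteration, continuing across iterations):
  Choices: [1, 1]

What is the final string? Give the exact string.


Answer: ZZZZA

Derivation:
Step 0: A
Step 1: ZZA  (used choices [1])
Step 2: ZZZZA  (used choices [1])


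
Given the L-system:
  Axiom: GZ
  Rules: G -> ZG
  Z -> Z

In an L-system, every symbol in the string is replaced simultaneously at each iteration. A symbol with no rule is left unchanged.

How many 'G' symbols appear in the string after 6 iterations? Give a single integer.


Answer: 1

Derivation:
Step 0: GZ  (1 'G')
Step 1: ZGZ  (1 'G')
Step 2: ZZGZ  (1 'G')
Step 3: ZZZGZ  (1 'G')
Step 4: ZZZZGZ  (1 'G')
Step 5: ZZZZZGZ  (1 'G')
Step 6: ZZZZZZGZ  (1 'G')


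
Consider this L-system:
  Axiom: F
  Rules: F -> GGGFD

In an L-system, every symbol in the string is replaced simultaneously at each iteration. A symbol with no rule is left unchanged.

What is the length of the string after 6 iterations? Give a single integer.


Step 0: length = 1
Step 1: length = 5
Step 2: length = 9
Step 3: length = 13
Step 4: length = 17
Step 5: length = 21
Step 6: length = 25

Answer: 25


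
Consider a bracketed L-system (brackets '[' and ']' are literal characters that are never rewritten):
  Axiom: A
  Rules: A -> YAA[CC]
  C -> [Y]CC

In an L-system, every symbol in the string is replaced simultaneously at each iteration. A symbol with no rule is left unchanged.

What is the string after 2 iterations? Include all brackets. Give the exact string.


Step 0: A
Step 1: YAA[CC]
Step 2: YYAA[CC]YAA[CC][[Y]CC[Y]CC]

Answer: YYAA[CC]YAA[CC][[Y]CC[Y]CC]


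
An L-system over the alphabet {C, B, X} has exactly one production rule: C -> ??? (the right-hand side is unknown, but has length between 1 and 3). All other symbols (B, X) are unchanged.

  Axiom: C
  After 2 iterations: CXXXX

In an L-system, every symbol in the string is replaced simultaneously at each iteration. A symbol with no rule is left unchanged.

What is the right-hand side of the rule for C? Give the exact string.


Trying C -> CXX:
  Step 0: C
  Step 1: CXX
  Step 2: CXXXX
Matches the given result.

Answer: CXX


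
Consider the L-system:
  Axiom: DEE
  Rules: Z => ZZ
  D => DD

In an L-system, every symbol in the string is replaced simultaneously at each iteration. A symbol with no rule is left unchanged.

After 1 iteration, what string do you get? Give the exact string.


Step 0: DEE
Step 1: DDEE

Answer: DDEE


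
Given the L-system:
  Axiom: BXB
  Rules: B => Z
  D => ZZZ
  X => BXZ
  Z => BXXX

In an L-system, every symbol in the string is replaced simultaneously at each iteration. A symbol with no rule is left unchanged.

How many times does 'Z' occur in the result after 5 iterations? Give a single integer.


Answer: 88

Derivation:
Step 0: BXB  (0 'Z')
Step 1: ZBXZZ  (3 'Z')
Step 2: BXXXZBXZBXXXBXXX  (2 'Z')
Step 3: ZBXZBXZBXZBXXXZBXZBXXXZBXZBXZBXZZBXZBXZBXZ  (14 'Z')
Step 4: BXXXZBXZBXXXZBXZBXXXZBXZBXXXZBXZBXZBXZBXXXZBXZBXXXZBXZBXZBXZBXXXZBXZBXXXZBXZBXXXZBXZBXXXBXXXZBXZBXXXZBXZBXXXZBXZBXXX  (28 'Z')
Step 5: ZBXZBXZBXZBXXXZBXZBXXXZBXZBXZBXZBXXXZBXZBXXXZBXZBXZBXZBXXXZBXZBXXXZBXZBXZBXZBXXXZBXZBXXXZBXZBXXXZBXZBXXXZBXZBXZBXZBXXXZBXZBXXXZBXZBXZBXZBXXXZBXZBXXXZBXZBXXXZBXZBXXXZBXZBXZBXZBXXXZBXZBXXXZBXZBXZBXZBXXXZBXZBXXXZBXZBXZBXZBXXXZBXZBXXXZBXZBXZBXZZBXZBXZBXZBXXXZBXZBXXXZBXZBXZBXZBXXXZBXZBXXXZBXZBXZBXZBXXXZBXZBXXXZBXZBXZBXZ  (88 'Z')


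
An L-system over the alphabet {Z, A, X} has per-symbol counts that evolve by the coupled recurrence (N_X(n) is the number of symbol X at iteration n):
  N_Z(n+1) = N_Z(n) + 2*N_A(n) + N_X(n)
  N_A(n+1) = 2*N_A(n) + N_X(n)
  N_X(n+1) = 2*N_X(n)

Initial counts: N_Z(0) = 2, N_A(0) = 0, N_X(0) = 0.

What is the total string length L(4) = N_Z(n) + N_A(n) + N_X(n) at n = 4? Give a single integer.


Answer: 2

Derivation:
Step 0: N_Z=2, N_A=0, N_X=0, L=2
Step 1: N_Z=2, N_A=0, N_X=0, L=2
Step 2: N_Z=2, N_A=0, N_X=0, L=2
Step 3: N_Z=2, N_A=0, N_X=0, L=2
Step 4: N_Z=2, N_A=0, N_X=0, L=2


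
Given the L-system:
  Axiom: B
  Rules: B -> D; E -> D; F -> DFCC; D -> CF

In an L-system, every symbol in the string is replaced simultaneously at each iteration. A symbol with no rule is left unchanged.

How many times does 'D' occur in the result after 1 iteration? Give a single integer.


Step 0: B  (0 'D')
Step 1: D  (1 'D')

Answer: 1


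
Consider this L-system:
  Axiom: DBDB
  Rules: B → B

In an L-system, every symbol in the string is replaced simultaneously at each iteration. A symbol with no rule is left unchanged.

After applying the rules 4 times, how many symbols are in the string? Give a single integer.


Step 0: length = 4
Step 1: length = 4
Step 2: length = 4
Step 3: length = 4
Step 4: length = 4

Answer: 4


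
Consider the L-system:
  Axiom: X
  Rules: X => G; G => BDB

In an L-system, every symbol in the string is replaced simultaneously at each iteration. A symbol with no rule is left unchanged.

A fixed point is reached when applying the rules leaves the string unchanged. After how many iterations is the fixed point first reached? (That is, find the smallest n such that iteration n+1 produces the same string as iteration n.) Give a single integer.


Answer: 2

Derivation:
Step 0: X
Step 1: G
Step 2: BDB
Step 3: BDB  (unchanged — fixed point at step 2)


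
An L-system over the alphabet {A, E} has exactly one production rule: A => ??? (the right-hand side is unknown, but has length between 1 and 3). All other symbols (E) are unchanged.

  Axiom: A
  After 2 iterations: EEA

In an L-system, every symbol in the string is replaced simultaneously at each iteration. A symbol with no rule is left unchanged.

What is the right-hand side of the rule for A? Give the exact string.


Trying A => EA:
  Step 0: A
  Step 1: EA
  Step 2: EEA
Matches the given result.

Answer: EA


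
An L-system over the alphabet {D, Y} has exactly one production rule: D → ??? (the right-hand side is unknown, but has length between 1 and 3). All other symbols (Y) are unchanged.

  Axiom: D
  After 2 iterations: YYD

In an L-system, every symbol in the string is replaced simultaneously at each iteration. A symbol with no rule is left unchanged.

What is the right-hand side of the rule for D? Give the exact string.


Answer: YD

Derivation:
Trying D → YD:
  Step 0: D
  Step 1: YD
  Step 2: YYD
Matches the given result.


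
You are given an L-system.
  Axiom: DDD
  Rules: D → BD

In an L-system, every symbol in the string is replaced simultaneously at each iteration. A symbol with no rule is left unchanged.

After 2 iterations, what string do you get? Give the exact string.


Answer: BBDBBDBBD

Derivation:
Step 0: DDD
Step 1: BDBDBD
Step 2: BBDBBDBBD


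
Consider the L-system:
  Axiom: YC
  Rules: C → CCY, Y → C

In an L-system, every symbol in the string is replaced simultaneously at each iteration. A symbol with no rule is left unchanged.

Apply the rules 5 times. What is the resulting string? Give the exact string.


Answer: CCYCCYCCCYCCYCCCYCCYCCYCCCYCCYCCCYCCYCCYCCCYCCYCCCYCCYCCCYCCYCCYCCCYCCYCCCYCCYCCYCCCYCCYCCCYCCYCCCYCCYCCYCCCYCCYCCCYCCYCCYCCCYCCYCCCYCCYCCCY

Derivation:
Step 0: YC
Step 1: CCCY
Step 2: CCYCCYCCYC
Step 3: CCYCCYCCCYCCYCCCYCCYCCCY
Step 4: CCYCCYCCCYCCYCCCYCCYCCYCCCYCCYCCCYCCYCCYCCCYCCYCCCYCCYCCYC
Step 5: CCYCCYCCCYCCYCCCYCCYCCYCCCYCCYCCCYCCYCCYCCCYCCYCCCYCCYCCCYCCYCCYCCCYCCYCCCYCCYCCYCCCYCCYCCCYCCYCCCYCCYCCYCCCYCCYCCCYCCYCCYCCCYCCYCCCYCCYCCCY


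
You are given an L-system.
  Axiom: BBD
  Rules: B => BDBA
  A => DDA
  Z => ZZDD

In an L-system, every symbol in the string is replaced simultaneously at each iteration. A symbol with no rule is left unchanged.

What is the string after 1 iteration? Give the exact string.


Step 0: BBD
Step 1: BDBABDBAD

Answer: BDBABDBAD


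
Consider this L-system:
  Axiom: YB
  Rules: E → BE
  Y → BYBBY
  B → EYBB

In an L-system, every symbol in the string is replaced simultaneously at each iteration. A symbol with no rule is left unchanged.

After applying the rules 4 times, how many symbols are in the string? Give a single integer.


Answer: 578

Derivation:
Step 0: length = 2
Step 1: length = 9
Step 2: length = 37
Step 3: length = 147
Step 4: length = 578


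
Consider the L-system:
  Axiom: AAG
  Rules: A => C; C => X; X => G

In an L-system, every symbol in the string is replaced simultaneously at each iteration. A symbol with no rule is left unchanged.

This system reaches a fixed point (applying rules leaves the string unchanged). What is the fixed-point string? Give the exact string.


Answer: GGG

Derivation:
Step 0: AAG
Step 1: CCG
Step 2: XXG
Step 3: GGG
Step 4: GGG  (unchanged — fixed point at step 3)


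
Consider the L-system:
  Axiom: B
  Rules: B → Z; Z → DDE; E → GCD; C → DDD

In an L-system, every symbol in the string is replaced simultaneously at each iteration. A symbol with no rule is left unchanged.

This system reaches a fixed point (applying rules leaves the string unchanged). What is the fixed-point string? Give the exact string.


Step 0: B
Step 1: Z
Step 2: DDE
Step 3: DDGCD
Step 4: DDGDDDD
Step 5: DDGDDDD  (unchanged — fixed point at step 4)

Answer: DDGDDDD


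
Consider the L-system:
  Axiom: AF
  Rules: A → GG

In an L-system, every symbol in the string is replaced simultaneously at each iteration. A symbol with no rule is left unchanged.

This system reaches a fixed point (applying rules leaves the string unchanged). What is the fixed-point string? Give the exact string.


Answer: GGF

Derivation:
Step 0: AF
Step 1: GGF
Step 2: GGF  (unchanged — fixed point at step 1)


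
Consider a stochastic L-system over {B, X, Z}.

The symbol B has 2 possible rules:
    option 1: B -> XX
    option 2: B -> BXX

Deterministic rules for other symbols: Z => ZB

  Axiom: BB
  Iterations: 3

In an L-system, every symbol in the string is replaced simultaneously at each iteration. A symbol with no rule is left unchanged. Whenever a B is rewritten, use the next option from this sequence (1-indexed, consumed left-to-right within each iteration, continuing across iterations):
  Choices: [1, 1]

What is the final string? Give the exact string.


Step 0: BB
Step 1: XXXX  (used choices [1, 1])
Step 2: XXXX  (used choices [])
Step 3: XXXX  (used choices [])

Answer: XXXX


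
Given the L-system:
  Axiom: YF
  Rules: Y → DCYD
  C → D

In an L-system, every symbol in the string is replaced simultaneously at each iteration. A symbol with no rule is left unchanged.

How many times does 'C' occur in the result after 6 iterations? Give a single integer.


Step 0: YF  (0 'C')
Step 1: DCYDF  (1 'C')
Step 2: DDDCYDDF  (1 'C')
Step 3: DDDDDCYDDDF  (1 'C')
Step 4: DDDDDDDCYDDDDF  (1 'C')
Step 5: DDDDDDDDDCYDDDDDF  (1 'C')
Step 6: DDDDDDDDDDDCYDDDDDDF  (1 'C')

Answer: 1


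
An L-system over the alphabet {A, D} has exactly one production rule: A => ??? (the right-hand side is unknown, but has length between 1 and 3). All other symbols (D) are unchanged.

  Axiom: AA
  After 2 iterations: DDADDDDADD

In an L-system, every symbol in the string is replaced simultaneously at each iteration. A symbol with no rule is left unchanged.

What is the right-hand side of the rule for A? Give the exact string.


Answer: DAD

Derivation:
Trying A => DAD:
  Step 0: AA
  Step 1: DADDAD
  Step 2: DDADDDDADD
Matches the given result.


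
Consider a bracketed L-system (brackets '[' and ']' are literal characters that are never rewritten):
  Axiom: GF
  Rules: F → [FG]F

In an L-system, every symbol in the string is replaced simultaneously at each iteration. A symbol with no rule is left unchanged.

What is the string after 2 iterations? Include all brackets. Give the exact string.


Answer: G[[FG]FG][FG]F

Derivation:
Step 0: GF
Step 1: G[FG]F
Step 2: G[[FG]FG][FG]F


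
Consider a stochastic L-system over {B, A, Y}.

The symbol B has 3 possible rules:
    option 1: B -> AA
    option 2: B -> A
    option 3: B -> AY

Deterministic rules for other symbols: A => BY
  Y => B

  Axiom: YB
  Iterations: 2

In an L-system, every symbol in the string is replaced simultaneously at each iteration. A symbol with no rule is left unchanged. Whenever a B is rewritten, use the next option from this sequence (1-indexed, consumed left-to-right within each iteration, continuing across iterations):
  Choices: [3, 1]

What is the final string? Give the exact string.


Answer: AABYB

Derivation:
Step 0: YB
Step 1: BAY  (used choices [3])
Step 2: AABYB  (used choices [1])


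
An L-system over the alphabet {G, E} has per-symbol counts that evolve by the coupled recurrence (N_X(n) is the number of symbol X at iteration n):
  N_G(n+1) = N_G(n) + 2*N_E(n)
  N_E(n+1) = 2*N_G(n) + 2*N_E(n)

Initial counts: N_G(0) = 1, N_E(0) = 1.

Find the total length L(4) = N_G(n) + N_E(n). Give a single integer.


Step 0: N_G=1, N_E=1, L=2
Step 1: N_G=3, N_E=4, L=7
Step 2: N_G=11, N_E=14, L=25
Step 3: N_G=39, N_E=50, L=89
Step 4: N_G=139, N_E=178, L=317

Answer: 317


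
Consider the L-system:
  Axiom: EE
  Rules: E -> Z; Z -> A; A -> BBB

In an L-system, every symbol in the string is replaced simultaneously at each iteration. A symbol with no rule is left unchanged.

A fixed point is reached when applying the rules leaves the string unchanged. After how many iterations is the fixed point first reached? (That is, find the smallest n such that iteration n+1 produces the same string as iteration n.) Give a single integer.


Answer: 3

Derivation:
Step 0: EE
Step 1: ZZ
Step 2: AA
Step 3: BBBBBB
Step 4: BBBBBB  (unchanged — fixed point at step 3)


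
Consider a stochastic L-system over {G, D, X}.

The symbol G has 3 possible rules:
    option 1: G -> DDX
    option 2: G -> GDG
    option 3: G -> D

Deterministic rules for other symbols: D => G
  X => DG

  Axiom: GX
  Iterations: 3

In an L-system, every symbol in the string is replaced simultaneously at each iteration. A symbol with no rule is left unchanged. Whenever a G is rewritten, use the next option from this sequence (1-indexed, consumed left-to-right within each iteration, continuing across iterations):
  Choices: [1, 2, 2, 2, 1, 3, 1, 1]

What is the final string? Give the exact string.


Step 0: GX
Step 1: DDXDG  (used choices [1])
Step 2: GGDGGGDG  (used choices [2])
Step 3: GDGGDGGDDXDDDXGDDX  (used choices [2, 2, 1, 3, 1, 1])

Answer: GDGGDGGDDXDDDXGDDX


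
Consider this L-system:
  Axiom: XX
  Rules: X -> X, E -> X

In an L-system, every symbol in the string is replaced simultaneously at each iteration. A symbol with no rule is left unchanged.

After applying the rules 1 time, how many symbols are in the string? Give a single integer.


Step 0: length = 2
Step 1: length = 2

Answer: 2


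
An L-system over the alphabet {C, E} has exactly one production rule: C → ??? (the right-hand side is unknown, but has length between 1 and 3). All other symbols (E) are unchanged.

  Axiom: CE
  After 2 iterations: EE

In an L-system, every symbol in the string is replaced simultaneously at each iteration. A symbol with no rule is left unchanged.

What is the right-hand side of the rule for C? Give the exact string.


Answer: E

Derivation:
Trying C → E:
  Step 0: CE
  Step 1: EE
  Step 2: EE
Matches the given result.


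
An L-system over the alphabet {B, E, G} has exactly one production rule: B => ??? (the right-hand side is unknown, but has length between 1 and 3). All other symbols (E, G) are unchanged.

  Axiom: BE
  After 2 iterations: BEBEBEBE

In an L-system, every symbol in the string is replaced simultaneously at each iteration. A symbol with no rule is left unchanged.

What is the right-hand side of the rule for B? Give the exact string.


Answer: BEB

Derivation:
Trying B => BEB:
  Step 0: BE
  Step 1: BEBE
  Step 2: BEBEBEBE
Matches the given result.


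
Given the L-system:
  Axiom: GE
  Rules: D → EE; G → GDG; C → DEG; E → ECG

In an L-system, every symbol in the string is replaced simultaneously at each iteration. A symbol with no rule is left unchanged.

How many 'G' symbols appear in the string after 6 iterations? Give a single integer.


Step 0: length=2, 'G' count=1
Step 1: length=6, 'G' count=3
Step 2: length=17, 'G' count=8
Step 3: length=47, 'G' count=21
Step 4: length=132, 'G' count=59
Step 5: length=371, 'G' count=166
Step 6: length=1041, 'G' count=465
Final string: GDGEEGDGECGECGGDGEEGDGECGDEGGDGECGDEGGDGGDGEEGDGECGECGGDGEEGDGECGDEGGDGEEECGGDGGDGEEGDGECGDEGGDGEEECGGDGGDGEEGDGGDGEEGDGECGECGGDGEEGDGECGDEGGDGECGDEGGDGGDGEEGDGECGECGGDGEEGDGECGDEGGDGEEECGGDGGDGEEGDGECGECGECGDEGGDGGDGEEGDGGDGEEGDGECGECGGDGEEGDGECGDEGGDGEEECGGDGGDGEEGDGECGECGECGDEGGDGGDGEEGDGGDGEEGDGECGECGGDGEEGDGGDGEEGDGECGECGGDGEEGDGECGDEGGDGECGDEGGDGGDGEEGDGECGECGGDGEEGDGECGDEGGDGEEECGGDGGDGEEGDGECGDEGGDGEEECGGDGGDGEEGDGGDGEEGDGECGECGGDGEEGDGECGDEGGDGECGDEGGDGGDGEEGDGECGECGGDGEEGDGECGDEGGDGEEECGGDGGDGEEGDGECGECGECGDEGGDGGDGEEGDGGDGEEGDGECGECGGDGEEGDGECGDEGGDGECGDEGGDGECGDEGGDGEEECGGDGGDGEEGDGGDGEEGDGECGECGGDGEEGDGGDGEEGDGECGECGGDGEEGDGECGDEGGDGECGDEGGDGGDGEEGDGECGECGGDGEEGDGECGDEGGDGEEECGGDGGDGEEGDGECGDEGGDGEEECGGDGGDGEEGDGECGDEGGDGEEECGGDGGDGEEGDGECGECGECGDEGGDGGDGEEGDGGDGEEGDGECGECGGDGEEGDGGDGEEGDGECGECGGDGEEGDGECGDEGGDGECGDEGGDGGDGEEGDGECGECGGDGEEGDGGDGEEGDGECGECGGDGEEGDGECGDEGGDGECGDEGGDGGDGEEGDGECGECGGDGEEGDGECGDEGGDGEEECGGDGGDGEEGDGECGDEGGDGEEECGGDGGDGEEGDGGDGEEGDGECGECGGDGEEGDGECGDEGGDGECGDEGGDGGDGEEGDGECGECGGDGEEGDG

Answer: 465


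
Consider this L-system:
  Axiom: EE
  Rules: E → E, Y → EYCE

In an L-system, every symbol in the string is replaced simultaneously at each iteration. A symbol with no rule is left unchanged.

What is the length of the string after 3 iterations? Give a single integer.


Step 0: length = 2
Step 1: length = 2
Step 2: length = 2
Step 3: length = 2

Answer: 2


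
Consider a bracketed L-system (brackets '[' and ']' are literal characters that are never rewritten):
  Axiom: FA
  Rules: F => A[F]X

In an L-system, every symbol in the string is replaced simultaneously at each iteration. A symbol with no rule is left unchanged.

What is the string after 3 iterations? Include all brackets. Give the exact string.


Step 0: FA
Step 1: A[F]XA
Step 2: A[A[F]X]XA
Step 3: A[A[A[F]X]X]XA

Answer: A[A[A[F]X]X]XA


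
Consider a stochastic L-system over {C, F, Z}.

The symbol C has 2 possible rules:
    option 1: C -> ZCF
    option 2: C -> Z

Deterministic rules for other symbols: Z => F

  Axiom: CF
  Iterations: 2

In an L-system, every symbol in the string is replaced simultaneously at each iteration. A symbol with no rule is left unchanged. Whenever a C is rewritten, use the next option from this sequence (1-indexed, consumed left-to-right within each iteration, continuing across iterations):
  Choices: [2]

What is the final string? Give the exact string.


Answer: FF

Derivation:
Step 0: CF
Step 1: ZF  (used choices [2])
Step 2: FF  (used choices [])


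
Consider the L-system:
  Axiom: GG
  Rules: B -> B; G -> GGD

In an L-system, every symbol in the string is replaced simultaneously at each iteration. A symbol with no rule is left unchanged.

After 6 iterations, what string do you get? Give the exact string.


Answer: GGDGGDDGGDGGDDDGGDGGDDGGDGGDDDDGGDGGDDGGDGGDDDGGDGGDDGGDGGDDDDDGGDGGDDGGDGGDDDGGDGGDDGGDGGDDDDGGDGGDDGGDGGDDDGGDGGDDGGDGGDDDDDDGGDGGDDGGDGGDDDGGDGGDDGGDGGDDDDGGDGGDDGGDGGDDDGGDGGDDGGDGGDDDDDGGDGGDDGGDGGDDDGGDGGDDGGDGGDDDDGGDGGDDGGDGGDDDGGDGGDDGGDGGDDDDDD

Derivation:
Step 0: GG
Step 1: GGDGGD
Step 2: GGDGGDDGGDGGDD
Step 3: GGDGGDDGGDGGDDDGGDGGDDGGDGGDDD
Step 4: GGDGGDDGGDGGDDDGGDGGDDGGDGGDDDDGGDGGDDGGDGGDDDGGDGGDDGGDGGDDDD
Step 5: GGDGGDDGGDGGDDDGGDGGDDGGDGGDDDDGGDGGDDGGDGGDDDGGDGGDDGGDGGDDDDDGGDGGDDGGDGGDDDGGDGGDDGGDGGDDDDGGDGGDDGGDGGDDDGGDGGDDGGDGGDDDDD
Step 6: GGDGGDDGGDGGDDDGGDGGDDGGDGGDDDDGGDGGDDGGDGGDDDGGDGGDDGGDGGDDDDDGGDGGDDGGDGGDDDGGDGGDDGGDGGDDDDGGDGGDDGGDGGDDDGGDGGDDGGDGGDDDDDDGGDGGDDGGDGGDDDGGDGGDDGGDGGDDDDGGDGGDDGGDGGDDDGGDGGDDGGDGGDDDDDGGDGGDDGGDGGDDDGGDGGDDGGDGGDDDDGGDGGDDGGDGGDDDGGDGGDDGGDGGDDDDDD


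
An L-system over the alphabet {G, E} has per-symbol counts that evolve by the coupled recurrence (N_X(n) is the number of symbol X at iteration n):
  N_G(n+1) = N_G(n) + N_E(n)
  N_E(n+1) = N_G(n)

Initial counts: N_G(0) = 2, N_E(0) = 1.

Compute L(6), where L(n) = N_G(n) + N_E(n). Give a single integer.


Answer: 55

Derivation:
Step 0: N_G=2, N_E=1, L=3
Step 1: N_G=3, N_E=2, L=5
Step 2: N_G=5, N_E=3, L=8
Step 3: N_G=8, N_E=5, L=13
Step 4: N_G=13, N_E=8, L=21
Step 5: N_G=21, N_E=13, L=34
Step 6: N_G=34, N_E=21, L=55


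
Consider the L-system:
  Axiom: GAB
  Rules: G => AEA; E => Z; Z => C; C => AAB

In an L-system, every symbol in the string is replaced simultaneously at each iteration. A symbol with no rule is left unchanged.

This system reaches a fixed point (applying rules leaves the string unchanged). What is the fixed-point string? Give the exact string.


Answer: AAABAAB

Derivation:
Step 0: GAB
Step 1: AEAAB
Step 2: AZAAB
Step 3: ACAAB
Step 4: AAABAAB
Step 5: AAABAAB  (unchanged — fixed point at step 4)


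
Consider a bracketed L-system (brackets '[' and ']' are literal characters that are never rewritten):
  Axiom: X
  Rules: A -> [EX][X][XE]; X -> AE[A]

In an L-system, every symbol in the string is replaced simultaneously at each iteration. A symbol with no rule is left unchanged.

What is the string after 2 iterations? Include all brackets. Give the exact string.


Step 0: X
Step 1: AE[A]
Step 2: [EX][X][XE]E[[EX][X][XE]]

Answer: [EX][X][XE]E[[EX][X][XE]]


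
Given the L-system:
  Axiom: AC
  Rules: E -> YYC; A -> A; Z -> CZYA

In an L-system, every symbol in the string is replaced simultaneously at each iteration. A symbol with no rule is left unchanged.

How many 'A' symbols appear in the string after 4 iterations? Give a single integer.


Answer: 1

Derivation:
Step 0: AC  (1 'A')
Step 1: AC  (1 'A')
Step 2: AC  (1 'A')
Step 3: AC  (1 'A')
Step 4: AC  (1 'A')


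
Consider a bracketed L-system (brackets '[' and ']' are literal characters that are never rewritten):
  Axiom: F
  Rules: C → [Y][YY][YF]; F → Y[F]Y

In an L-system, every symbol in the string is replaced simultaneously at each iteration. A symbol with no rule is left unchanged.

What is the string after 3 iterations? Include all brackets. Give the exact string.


Answer: Y[Y[Y[F]Y]Y]Y

Derivation:
Step 0: F
Step 1: Y[F]Y
Step 2: Y[Y[F]Y]Y
Step 3: Y[Y[Y[F]Y]Y]Y


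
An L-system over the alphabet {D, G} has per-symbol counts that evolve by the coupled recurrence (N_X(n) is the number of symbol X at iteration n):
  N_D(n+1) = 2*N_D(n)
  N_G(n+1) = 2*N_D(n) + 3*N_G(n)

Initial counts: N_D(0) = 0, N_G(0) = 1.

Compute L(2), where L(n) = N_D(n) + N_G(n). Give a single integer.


Answer: 9

Derivation:
Step 0: N_D=0, N_G=1, L=1
Step 1: N_D=0, N_G=3, L=3
Step 2: N_D=0, N_G=9, L=9


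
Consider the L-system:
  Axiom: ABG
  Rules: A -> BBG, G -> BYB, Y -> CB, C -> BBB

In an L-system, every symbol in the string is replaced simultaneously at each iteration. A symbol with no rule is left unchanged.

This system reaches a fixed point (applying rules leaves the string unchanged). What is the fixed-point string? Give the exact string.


Step 0: ABG
Step 1: BBGBBYB
Step 2: BBBYBBBCBB
Step 3: BBBCBBBBBBBBB
Step 4: BBBBBBBBBBBBBBB
Step 5: BBBBBBBBBBBBBBB  (unchanged — fixed point at step 4)

Answer: BBBBBBBBBBBBBBB


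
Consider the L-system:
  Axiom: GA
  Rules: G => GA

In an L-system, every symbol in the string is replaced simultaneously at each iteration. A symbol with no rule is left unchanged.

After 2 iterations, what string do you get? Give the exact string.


Answer: GAAA

Derivation:
Step 0: GA
Step 1: GAA
Step 2: GAAA


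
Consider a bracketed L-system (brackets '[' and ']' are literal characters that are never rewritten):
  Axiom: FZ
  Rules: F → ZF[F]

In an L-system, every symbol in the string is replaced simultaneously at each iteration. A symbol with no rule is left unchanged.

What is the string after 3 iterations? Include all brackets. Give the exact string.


Step 0: FZ
Step 1: ZF[F]Z
Step 2: ZZF[F][ZF[F]]Z
Step 3: ZZZF[F][ZF[F]][ZZF[F][ZF[F]]]Z

Answer: ZZZF[F][ZF[F]][ZZF[F][ZF[F]]]Z


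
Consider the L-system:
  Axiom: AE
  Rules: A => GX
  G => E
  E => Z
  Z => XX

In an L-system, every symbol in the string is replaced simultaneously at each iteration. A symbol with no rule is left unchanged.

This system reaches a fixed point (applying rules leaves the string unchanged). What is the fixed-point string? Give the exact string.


Step 0: AE
Step 1: GXZ
Step 2: EXXX
Step 3: ZXXX
Step 4: XXXXX
Step 5: XXXXX  (unchanged — fixed point at step 4)

Answer: XXXXX


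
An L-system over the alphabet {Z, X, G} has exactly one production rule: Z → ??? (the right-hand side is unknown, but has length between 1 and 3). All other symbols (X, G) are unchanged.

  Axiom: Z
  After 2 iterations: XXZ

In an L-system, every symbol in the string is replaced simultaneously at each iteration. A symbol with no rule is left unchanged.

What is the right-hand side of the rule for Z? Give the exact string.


Answer: XZ

Derivation:
Trying Z → XZ:
  Step 0: Z
  Step 1: XZ
  Step 2: XXZ
Matches the given result.


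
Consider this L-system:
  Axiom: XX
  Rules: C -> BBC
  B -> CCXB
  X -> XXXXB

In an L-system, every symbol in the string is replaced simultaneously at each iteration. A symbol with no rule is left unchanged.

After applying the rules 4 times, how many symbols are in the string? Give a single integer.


Answer: 1010

Derivation:
Step 0: length = 2
Step 1: length = 10
Step 2: length = 48
Step 3: length = 222
Step 4: length = 1010


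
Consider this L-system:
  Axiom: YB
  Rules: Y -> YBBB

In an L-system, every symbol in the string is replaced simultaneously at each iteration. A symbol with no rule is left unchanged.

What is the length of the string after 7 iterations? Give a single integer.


Answer: 23

Derivation:
Step 0: length = 2
Step 1: length = 5
Step 2: length = 8
Step 3: length = 11
Step 4: length = 14
Step 5: length = 17
Step 6: length = 20
Step 7: length = 23


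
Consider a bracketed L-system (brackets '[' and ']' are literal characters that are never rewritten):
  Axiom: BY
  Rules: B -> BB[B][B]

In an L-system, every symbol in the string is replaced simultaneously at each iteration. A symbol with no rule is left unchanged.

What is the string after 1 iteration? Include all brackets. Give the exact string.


Answer: BB[B][B]Y

Derivation:
Step 0: BY
Step 1: BB[B][B]Y


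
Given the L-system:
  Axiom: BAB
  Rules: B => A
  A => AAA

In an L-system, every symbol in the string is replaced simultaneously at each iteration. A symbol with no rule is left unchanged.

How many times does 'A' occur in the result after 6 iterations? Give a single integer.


Step 0: length=3, 'A' count=1
Step 1: length=5, 'A' count=5
Step 2: length=15, 'A' count=15
Step 3: length=45, 'A' count=45
Step 4: length=135, 'A' count=135
Step 5: length=405, 'A' count=405
Step 6: length=1215, 'A' count=1215
Final string: AAAAAAAAAAAAAAAAAAAAAAAAAAAAAAAAAAAAAAAAAAAAAAAAAAAAAAAAAAAAAAAAAAAAAAAAAAAAAAAAAAAAAAAAAAAAAAAAAAAAAAAAAAAAAAAAAAAAAAAAAAAAAAAAAAAAAAAAAAAAAAAAAAAAAAAAAAAAAAAAAAAAAAAAAAAAAAAAAAAAAAAAAAAAAAAAAAAAAAAAAAAAAAAAAAAAAAAAAAAAAAAAAAAAAAAAAAAAAAAAAAAAAAAAAAAAAAAAAAAAAAAAAAAAAAAAAAAAAAAAAAAAAAAAAAAAAAAAAAAAAAAAAAAAAAAAAAAAAAAAAAAAAAAAAAAAAAAAAAAAAAAAAAAAAAAAAAAAAAAAAAAAAAAAAAAAAAAAAAAAAAAAAAAAAAAAAAAAAAAAAAAAAAAAAAAAAAAAAAAAAAAAAAAAAAAAAAAAAAAAAAAAAAAAAAAAAAAAAAAAAAAAAAAAAAAAAAAAAAAAAAAAAAAAAAAAAAAAAAAAAAAAAAAAAAAAAAAAAAAAAAAAAAAAAAAAAAAAAAAAAAAAAAAAAAAAAAAAAAAAAAAAAAAAAAAAAAAAAAAAAAAAAAAAAAAAAAAAAAAAAAAAAAAAAAAAAAAAAAAAAAAAAAAAAAAAAAAAAAAAAAAAAAAAAAAAAAAAAAAAAAAAAAAAAAAAAAAAAAAAAAAAAAAAAAAAAAAAAAAAAAAAAAAAAAAAAAAAAAAAAAAAAAAAAAAAAAAAAAAAAAAAAAAAAAAAAAAAAAAAAAAAAAAAAAAAAAAAAAAAAAAAAAAAAAAAAAAAAAAAAAAAAAAAAAAAAAAAAAAAAAAAAAAAAAAAAAAAAAAAAAAAAAAAAAAAAAAAAAAAAAAAAAAAAAAAAAAAAAAAAAAAAAAAAAAAAAAAAAAAAAAAAAAAAAAAAAAAAAAAAAAAAAAAAAAAAAAAAAAAAAAAAAAAAAAAAAAAAAAAAAAAAAAAAAAAAAAAAAAAAAAAAAAAAAAAAAAAAAAAAAAAAAAAAAAAAAAAAAAAAAAAAAAAAAAAAAAAAAAAAAAAAAAAAAAAAAAAAAAAAAAAAAAAAAAAAAAAAAAAAAAAAAAAAAAAAAAAAAAAAAAAAAAAAAAAAAAAAAAAAAAAAAAAAAAAAAAAAAAAAAAAAAAAAAAAAAAAAAAAAAAAAAAAAAAAAAAAAAAAAAAAAAAAAAAAAAAAAAAAAAAAAAAAAAAAAAA

Answer: 1215


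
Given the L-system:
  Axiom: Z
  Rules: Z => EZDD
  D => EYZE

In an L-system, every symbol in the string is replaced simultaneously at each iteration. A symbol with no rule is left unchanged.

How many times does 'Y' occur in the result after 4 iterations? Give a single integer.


Step 0: Z  (0 'Y')
Step 1: EZDD  (0 'Y')
Step 2: EEZDDEYZEEYZE  (2 'Y')
Step 3: EEEZDDEYZEEYZEEYEZDDEEYEZDDE  (4 'Y')
Step 4: EEEEZDDEYZEEYZEEYEZDDEEYEZDDEEYEEZDDEYZEEYZEEEYEEZDDEYZEEYZEE  (10 'Y')

Answer: 10


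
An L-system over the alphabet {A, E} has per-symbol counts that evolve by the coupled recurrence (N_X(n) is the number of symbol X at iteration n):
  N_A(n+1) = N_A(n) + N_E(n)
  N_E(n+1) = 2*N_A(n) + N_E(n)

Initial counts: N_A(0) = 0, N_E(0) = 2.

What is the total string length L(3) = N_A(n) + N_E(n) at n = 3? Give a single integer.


Step 0: N_A=0, N_E=2, L=2
Step 1: N_A=2, N_E=2, L=4
Step 2: N_A=4, N_E=6, L=10
Step 3: N_A=10, N_E=14, L=24

Answer: 24


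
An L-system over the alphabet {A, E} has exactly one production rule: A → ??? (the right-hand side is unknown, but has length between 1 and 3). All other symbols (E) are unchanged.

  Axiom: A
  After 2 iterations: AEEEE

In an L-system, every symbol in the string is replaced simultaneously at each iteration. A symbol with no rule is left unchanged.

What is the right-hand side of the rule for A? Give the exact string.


Answer: AEE

Derivation:
Trying A → AEE:
  Step 0: A
  Step 1: AEE
  Step 2: AEEEE
Matches the given result.


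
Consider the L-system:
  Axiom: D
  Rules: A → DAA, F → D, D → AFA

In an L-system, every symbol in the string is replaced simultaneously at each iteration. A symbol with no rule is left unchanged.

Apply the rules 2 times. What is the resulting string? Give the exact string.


Step 0: D
Step 1: AFA
Step 2: DAADDAA

Answer: DAADDAA


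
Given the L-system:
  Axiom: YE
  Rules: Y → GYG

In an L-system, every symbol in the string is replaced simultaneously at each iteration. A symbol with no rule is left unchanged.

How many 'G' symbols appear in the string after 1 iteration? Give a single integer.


Answer: 2

Derivation:
Step 0: YE  (0 'G')
Step 1: GYGE  (2 'G')


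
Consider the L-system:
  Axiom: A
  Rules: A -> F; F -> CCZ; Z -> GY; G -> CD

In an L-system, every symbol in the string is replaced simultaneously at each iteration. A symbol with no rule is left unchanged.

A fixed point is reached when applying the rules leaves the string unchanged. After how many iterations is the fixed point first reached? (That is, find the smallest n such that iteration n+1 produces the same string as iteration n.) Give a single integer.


Step 0: A
Step 1: F
Step 2: CCZ
Step 3: CCGY
Step 4: CCCDY
Step 5: CCCDY  (unchanged — fixed point at step 4)

Answer: 4


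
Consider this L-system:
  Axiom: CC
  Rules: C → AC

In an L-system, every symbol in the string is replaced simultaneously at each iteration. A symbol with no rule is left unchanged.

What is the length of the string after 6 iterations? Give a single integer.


Step 0: length = 2
Step 1: length = 4
Step 2: length = 6
Step 3: length = 8
Step 4: length = 10
Step 5: length = 12
Step 6: length = 14

Answer: 14


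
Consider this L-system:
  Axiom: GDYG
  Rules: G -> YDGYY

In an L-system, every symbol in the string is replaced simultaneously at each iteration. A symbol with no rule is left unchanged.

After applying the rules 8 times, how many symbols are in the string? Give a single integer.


Answer: 68

Derivation:
Step 0: length = 4
Step 1: length = 12
Step 2: length = 20
Step 3: length = 28
Step 4: length = 36
Step 5: length = 44
Step 6: length = 52
Step 7: length = 60
Step 8: length = 68


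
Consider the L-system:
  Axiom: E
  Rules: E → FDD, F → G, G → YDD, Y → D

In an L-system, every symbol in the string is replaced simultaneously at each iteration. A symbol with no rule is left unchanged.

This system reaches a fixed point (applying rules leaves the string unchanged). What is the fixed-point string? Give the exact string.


Step 0: E
Step 1: FDD
Step 2: GDD
Step 3: YDDDD
Step 4: DDDDD
Step 5: DDDDD  (unchanged — fixed point at step 4)

Answer: DDDDD


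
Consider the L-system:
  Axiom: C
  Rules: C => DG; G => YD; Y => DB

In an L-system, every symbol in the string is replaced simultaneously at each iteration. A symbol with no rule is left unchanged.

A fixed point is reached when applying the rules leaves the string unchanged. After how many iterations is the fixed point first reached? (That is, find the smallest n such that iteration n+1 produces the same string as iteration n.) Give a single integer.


Answer: 3

Derivation:
Step 0: C
Step 1: DG
Step 2: DYD
Step 3: DDBD
Step 4: DDBD  (unchanged — fixed point at step 3)


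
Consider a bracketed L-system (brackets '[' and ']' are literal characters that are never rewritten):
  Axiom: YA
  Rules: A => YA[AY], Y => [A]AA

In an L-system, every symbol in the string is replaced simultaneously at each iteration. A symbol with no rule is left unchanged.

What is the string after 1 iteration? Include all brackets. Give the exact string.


Step 0: YA
Step 1: [A]AAYA[AY]

Answer: [A]AAYA[AY]


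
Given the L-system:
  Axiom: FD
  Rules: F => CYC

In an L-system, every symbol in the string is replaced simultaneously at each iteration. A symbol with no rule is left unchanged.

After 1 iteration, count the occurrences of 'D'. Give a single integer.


Step 0: FD  (1 'D')
Step 1: CYCD  (1 'D')

Answer: 1


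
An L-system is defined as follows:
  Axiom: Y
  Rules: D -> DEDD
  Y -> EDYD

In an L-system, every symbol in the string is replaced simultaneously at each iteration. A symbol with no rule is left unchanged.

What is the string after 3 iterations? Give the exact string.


Answer: EDEDDEDEDDDEDDEDEDDEDYDDEDDDEDDEDEDDDEDD

Derivation:
Step 0: Y
Step 1: EDYD
Step 2: EDEDDEDYDDEDD
Step 3: EDEDDEDEDDDEDDEDEDDEDYDDEDDDEDDEDEDDDEDD


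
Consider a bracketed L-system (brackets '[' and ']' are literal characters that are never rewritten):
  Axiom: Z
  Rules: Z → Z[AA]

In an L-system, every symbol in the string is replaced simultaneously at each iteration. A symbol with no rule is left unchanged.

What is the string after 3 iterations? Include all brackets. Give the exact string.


Answer: Z[AA][AA][AA]

Derivation:
Step 0: Z
Step 1: Z[AA]
Step 2: Z[AA][AA]
Step 3: Z[AA][AA][AA]


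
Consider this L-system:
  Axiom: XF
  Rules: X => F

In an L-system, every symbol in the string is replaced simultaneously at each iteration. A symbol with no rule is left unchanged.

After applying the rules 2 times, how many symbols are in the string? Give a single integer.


Answer: 2

Derivation:
Step 0: length = 2
Step 1: length = 2
Step 2: length = 2


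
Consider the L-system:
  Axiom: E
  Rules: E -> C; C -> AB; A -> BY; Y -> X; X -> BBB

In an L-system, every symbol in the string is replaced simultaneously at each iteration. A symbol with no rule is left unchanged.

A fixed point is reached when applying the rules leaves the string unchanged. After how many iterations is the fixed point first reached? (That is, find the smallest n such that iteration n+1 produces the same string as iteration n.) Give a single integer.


Answer: 5

Derivation:
Step 0: E
Step 1: C
Step 2: AB
Step 3: BYB
Step 4: BXB
Step 5: BBBBB
Step 6: BBBBB  (unchanged — fixed point at step 5)


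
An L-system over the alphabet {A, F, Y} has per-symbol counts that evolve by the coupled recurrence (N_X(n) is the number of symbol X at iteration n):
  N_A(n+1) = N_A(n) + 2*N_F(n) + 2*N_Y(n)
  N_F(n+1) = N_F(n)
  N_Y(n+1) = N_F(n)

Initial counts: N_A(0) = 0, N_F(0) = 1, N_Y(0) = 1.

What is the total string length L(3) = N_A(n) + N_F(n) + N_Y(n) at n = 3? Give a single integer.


Answer: 14

Derivation:
Step 0: N_A=0, N_F=1, N_Y=1, L=2
Step 1: N_A=4, N_F=1, N_Y=1, L=6
Step 2: N_A=8, N_F=1, N_Y=1, L=10
Step 3: N_A=12, N_F=1, N_Y=1, L=14


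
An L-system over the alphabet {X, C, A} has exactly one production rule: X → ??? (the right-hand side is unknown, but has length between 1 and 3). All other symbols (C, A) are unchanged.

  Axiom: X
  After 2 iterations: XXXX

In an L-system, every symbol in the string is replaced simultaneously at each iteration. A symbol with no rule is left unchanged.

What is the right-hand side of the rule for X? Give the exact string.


Answer: XX

Derivation:
Trying X → XX:
  Step 0: X
  Step 1: XX
  Step 2: XXXX
Matches the given result.
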